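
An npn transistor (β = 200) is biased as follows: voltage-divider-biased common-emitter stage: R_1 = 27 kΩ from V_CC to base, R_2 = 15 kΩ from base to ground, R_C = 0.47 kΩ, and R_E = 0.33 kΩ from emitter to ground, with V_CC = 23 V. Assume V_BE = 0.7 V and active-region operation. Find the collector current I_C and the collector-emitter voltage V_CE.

Thevenize the base divider: V_Th = V_CC·R_2/(R_1+R_2) = 23×15/42 = 8.21 V, R_Th = R_1‖R_2 = 9.64 kΩ.
Base-emitter loop: V_Th = I_B·R_Th + V_BE + (β+1)I_B·R_E, so I_B = (8.21 − 0.7) / (9.64 + 201×0.33) = 0.0989 mA.
I_C = β·I_B = 200×0.0989 = 19.8 mA, and I_E = (β+1)I_B = 19.9 mA.
V_CE = V_CC − I_C·R_C − I_E·R_E = 23 − 19.8×0.47 − 19.9×0.33 = 7.14 V.
V_CE = 7.14 V > 0.2 V confirms active-region operation.

I_C ≈ 20 mA, V_CE ≈ 7.1 V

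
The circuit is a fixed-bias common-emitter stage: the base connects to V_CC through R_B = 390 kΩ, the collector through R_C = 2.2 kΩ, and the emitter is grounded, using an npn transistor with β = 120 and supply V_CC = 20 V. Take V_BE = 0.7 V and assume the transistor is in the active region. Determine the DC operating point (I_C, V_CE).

I_C ≈ 5.9 mA, V_CE ≈ 6.9 V

Base loop: V_CC = I_B·R_B + V_BE, so I_B = (20 − 0.7)/390 kΩ = 0.0495 mA.
In the active region I_C = β·I_B = 120 × 0.0495 = 5.94 mA.
Collector loop: V_CE = V_CC − I_C·R_C = 20 − 5.94×2.2 = 6.94 V.
Since V_CE = 6.94 V > V_CE(sat) ≈ 0.2 V, the transistor is in the active region as assumed.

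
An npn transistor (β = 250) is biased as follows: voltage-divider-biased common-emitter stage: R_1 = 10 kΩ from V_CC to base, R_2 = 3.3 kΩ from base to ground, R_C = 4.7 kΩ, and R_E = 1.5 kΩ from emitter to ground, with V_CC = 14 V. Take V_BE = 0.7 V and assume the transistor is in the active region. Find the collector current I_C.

I_C ≈ 1.8 mA

Thevenize the base divider: V_Th = V_CC·R_2/(R_1+R_2) = 14×3.3/13.3 = 3.47 V, R_Th = R_1‖R_2 = 2.48 kΩ.
Base-emitter loop: V_Th = I_B·R_Th + V_BE + (β+1)I_B·R_E, so I_B = (3.47 − 0.7) / (2.48 + 251×1.5) = 0.00732 mA.
I_C = β·I_B = 250×0.00732 = 1.83 mA, and I_E = (β+1)I_B = 1.84 mA.
V_CE = V_CC − I_C·R_C − I_E·R_E = 14 − 1.83×4.7 − 1.84×1.5 = 2.64 V.
V_CE = 2.64 V > 0.2 V confirms active-region operation.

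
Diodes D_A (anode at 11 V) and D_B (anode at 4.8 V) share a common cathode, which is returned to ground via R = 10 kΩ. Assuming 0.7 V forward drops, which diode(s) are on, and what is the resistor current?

Assume both conduct. Then node N would need to be at both 11−0.7 = 10.3 V and 4.8−0.7 = 4.1 V, which is impossible.
Assume only D_A conducts: V_N = 11 − 0.7 = 10.3 V, so I_R = 10.3/10 = 1.03 mA.
Check D_B: its anode-to-cathode voltage is 4.8 − 10.3 = -5.5 V < 0.7 V, so it is off. The assumption is consistent.

Only D_A conducts; I_R ≈ 1 mA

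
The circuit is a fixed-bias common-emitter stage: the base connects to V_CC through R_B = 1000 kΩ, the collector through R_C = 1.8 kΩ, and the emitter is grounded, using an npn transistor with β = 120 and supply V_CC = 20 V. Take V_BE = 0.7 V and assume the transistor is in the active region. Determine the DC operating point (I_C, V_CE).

Base loop: V_CC = I_B·R_B + V_BE, so I_B = (20 − 0.7)/1000 kΩ = 0.0193 mA.
In the active region I_C = β·I_B = 120 × 0.0193 = 2.32 mA.
Collector loop: V_CE = V_CC − I_C·R_C = 20 − 2.32×1.8 = 15.8 V.
Since V_CE = 15.8 V > V_CE(sat) ≈ 0.2 V, the transistor is in the active region as assumed.

I_C ≈ 2.3 mA, V_CE ≈ 16 V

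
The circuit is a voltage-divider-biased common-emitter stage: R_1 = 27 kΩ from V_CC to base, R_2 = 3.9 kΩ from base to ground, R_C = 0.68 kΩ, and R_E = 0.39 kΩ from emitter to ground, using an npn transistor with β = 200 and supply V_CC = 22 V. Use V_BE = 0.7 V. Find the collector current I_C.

Thevenize the base divider: V_Th = V_CC·R_2/(R_1+R_2) = 22×3.9/30.9 = 2.78 V, R_Th = R_1‖R_2 = 3.41 kΩ.
Base-emitter loop: V_Th = I_B·R_Th + V_BE + (β+1)I_B·R_E, so I_B = (2.78 − 0.7) / (3.41 + 201×0.39) = 0.0254 mA.
I_C = β·I_B = 200×0.0254 = 5.08 mA, and I_E = (β+1)I_B = 5.1 mA.
V_CE = V_CC − I_C·R_C − I_E·R_E = 22 − 5.08×0.68 − 5.1×0.39 = 16.6 V.
V_CE = 16.6 V > 0.2 V confirms active-region operation.

I_C ≈ 5.1 mA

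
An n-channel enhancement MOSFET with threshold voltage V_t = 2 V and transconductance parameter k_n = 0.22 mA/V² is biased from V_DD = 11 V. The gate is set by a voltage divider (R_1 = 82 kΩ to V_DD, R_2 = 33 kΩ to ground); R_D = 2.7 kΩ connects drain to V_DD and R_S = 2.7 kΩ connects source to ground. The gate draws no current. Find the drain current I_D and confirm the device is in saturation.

I_D ≈ 0.091 mA

V_G = V_DD·R_2/(R_1+R_2) = 11×33/115 = 3.16 V.
Assume saturation: I_D = (k_n/2)(V_GS − V_t)² with V_GS = V_G − I_D·R_S = 3.16 − 2.7·I_D.
Substituting gives 0.802·I_D² − 1.69·I_D + 0.147 = 0, with roots I_D = 0.0912 or 2.01 mA.
The root I_D = 2.01 mA gives V_GS = -2.28 V ≤ V_t, so take I_D = 0.0912 mA.
Then V_GS = 2.91 V and V_DS = V_DD − I_D(R_D+R_S) = 11 − 0.0912×5.4 = 10.5 V.
Saturation requires V_DS ≥ V_GS − V_t = 0.91 V; 10.5 ≥ 0.91 ✓.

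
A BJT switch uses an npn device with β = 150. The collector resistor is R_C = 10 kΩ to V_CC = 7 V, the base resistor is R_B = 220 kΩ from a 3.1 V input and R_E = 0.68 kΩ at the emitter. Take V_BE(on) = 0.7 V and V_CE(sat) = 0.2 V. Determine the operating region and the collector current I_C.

saturation; I_C ≈ 0.64 mA

Assume active: I_B = (3.1 − 0.7)/(220 + 151×0.68) = 0.00744 mA, I_C = β·I_B = 1.12 mA.
Then V_CE = 7 − 1.12×10 − 1.12×0.68 = -4.92 V < 0.2 V — the active assumption fails.
Re-solve with V_CE = 0.2 V. KCL at the emitter: V_E/R_E = (V_BB−0.7−V_E)/R_B + (V_CC−0.2−V_E)/R_C, giving V_E = 0.439 V.
I_C = (V_CC − 0.2 − V_E)/R_C = (6.8 − 0.439)/10 = 0.636 mA.
Check: I_B = (2.4 − 0.439)/220 = 0.00892 mA, and β·I_B = 1.34 mA > I_C, confirming saturation.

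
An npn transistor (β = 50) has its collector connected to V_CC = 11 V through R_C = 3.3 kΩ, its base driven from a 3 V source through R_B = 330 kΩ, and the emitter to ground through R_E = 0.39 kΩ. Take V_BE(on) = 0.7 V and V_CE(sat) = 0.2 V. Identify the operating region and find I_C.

active; I_C ≈ 0.33 mA

Assume active. Base-emitter loop: I_B = (V_BB − V_BE)/(R_B + (β+1)R_E) = (3 − 0.7)/(330 + 51×0.39) = 0.00657 mA.
I_C = β·I_B = 50×0.00657 = 0.329 mA.
V_CE = V_CC − I_C·R_C − I_E·R_E = 11 − 0.329×3.3 − 0.335×0.39 = 9.78 V > V_CE(sat), so the active-region assumption holds.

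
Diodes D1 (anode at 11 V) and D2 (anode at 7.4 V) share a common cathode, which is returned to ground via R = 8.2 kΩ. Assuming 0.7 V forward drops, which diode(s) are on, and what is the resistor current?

Only D1 conducts; I_R ≈ 1.3 mA

Assume both conduct. Then node N would need to be at both 11−0.7 = 10.3 V and 7.4−0.7 = 6.7 V, which is impossible.
Assume only D1 conducts: V_N = 11 − 0.7 = 10.3 V, so I_R = 10.3/8.2 = 1.26 mA.
Check D2: its anode-to-cathode voltage is 7.4 − 10.3 = -2.9 V < 0.7 V, so it is off. The assumption is consistent.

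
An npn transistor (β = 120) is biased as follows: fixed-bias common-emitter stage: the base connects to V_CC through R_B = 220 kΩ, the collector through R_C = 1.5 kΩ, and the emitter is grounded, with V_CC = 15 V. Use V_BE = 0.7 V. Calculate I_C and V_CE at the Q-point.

Base loop: V_CC = I_B·R_B + V_BE, so I_B = (15 − 0.7)/220 kΩ = 0.065 mA.
In the active region I_C = β·I_B = 120 × 0.065 = 7.8 mA.
Collector loop: V_CE = V_CC − I_C·R_C = 15 − 7.8×1.5 = 3.3 V.
Since V_CE = 3.3 V > V_CE(sat) ≈ 0.2 V, the transistor is in the active region as assumed.

I_C ≈ 7.8 mA, V_CE ≈ 3.3 V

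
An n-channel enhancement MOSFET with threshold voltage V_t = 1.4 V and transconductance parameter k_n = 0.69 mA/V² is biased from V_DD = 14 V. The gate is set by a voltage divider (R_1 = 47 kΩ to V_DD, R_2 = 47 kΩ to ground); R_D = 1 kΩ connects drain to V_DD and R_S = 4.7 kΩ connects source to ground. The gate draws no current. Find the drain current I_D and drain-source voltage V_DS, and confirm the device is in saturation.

I_D ≈ 0.86 mA, V_DS ≈ 9.1 V

V_G = V_DD·R_2/(R_1+R_2) = 14×47/94 = 7 V.
Assume saturation: I_D = (k_n/2)(V_GS − V_t)² with V_GS = V_G − I_D·R_S = 7 − 4.7·I_D.
Substituting gives 7.62·I_D² − 19.2·I_D + 10.8 = 0, with roots I_D = 0.856 or 1.66 mA.
The root I_D = 1.66 mA gives V_GS = -0.792 V ≤ V_t, so take I_D = 0.856 mA.
Then V_GS = 2.98 V and V_DS = V_DD − I_D(R_D+R_S) = 14 − 0.856×5.7 = 9.12 V.
Saturation requires V_DS ≥ V_GS − V_t = 1.58 V; 9.12 ≥ 1.58 ✓.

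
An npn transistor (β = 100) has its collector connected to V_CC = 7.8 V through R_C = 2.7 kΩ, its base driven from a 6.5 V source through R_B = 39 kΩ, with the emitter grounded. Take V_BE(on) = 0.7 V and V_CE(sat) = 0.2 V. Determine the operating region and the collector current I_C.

saturation; I_C ≈ 2.8 mA

Assume active: I_B = (6.5 − 0.7)/39 = 0.149 mA, giving I_C = β·I_B = 14.9 mA.
But then V_CE = 7.8 − 14.9×2.7 = -32.4 V < V_CE(sat) = 0.2 V — impossible in the active region.
So the transistor is saturated. With V_CE = 0.2 V, I_C = (V_CC − 0.2)/R_C = 7.6/2.7 = 2.81 mA.
Check: β·I_B = 14.9 mA > I_C = 2.81 mA, confirming saturation.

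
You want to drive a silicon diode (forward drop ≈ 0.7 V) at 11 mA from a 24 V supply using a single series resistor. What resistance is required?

R ≈ 2.1 kΩ

The resistor drops V_S − V_D = 24 − 0.7 = 23.3 V at 11 mA.
R = 23.3 V / 11 mA = 2.12 kΩ.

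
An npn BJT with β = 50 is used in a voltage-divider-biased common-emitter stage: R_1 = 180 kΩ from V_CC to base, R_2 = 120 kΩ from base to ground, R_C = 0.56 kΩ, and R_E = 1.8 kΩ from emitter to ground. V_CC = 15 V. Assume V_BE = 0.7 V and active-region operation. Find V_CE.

Thevenize the base divider: V_Th = V_CC·R_2/(R_1+R_2) = 15×120/300 = 6 V, R_Th = R_1‖R_2 = 72 kΩ.
Base-emitter loop: V_Th = I_B·R_Th + V_BE + (β+1)I_B·R_E, so I_B = (6 − 0.7) / (72 + 51×1.8) = 0.0324 mA.
I_C = β·I_B = 50×0.0324 = 1.62 mA, and I_E = (β+1)I_B = 1.65 mA.
V_CE = V_CC − I_C·R_C − I_E·R_E = 15 − 1.62×0.56 − 1.65×1.8 = 11.1 V.
V_CE = 11.1 V > 0.2 V confirms active-region operation.

V_CE ≈ 11 V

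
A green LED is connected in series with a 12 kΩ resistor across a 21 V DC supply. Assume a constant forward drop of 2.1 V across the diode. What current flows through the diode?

I ≈ 1.6 mA

KVL around the loop: 21 = V_D + I·R = 2.1 + I × 12 kΩ.
So I = (21 − 2.1) / 12 kΩ = 18.9 / 12 = 1.57 mA.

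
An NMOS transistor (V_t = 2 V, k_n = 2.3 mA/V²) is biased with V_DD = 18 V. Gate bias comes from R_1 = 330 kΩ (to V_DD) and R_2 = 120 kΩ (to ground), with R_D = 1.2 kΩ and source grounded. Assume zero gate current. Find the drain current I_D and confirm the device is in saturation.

V_G = V_DD·R_2/(R_1+R_2) = 18×120/450 = 4.8 V. With the source grounded, V_GS = V_G = 4.8 V.
Assume saturation: I_D = (k_n/2)(V_GS − V_t)² = (2.3/2)×(4.8 − 2)² = 1.15×2.8² = 9.02 mA.
V_DS = V_DD − I_D·R_D = 18 − 9.02×1.2 = 7.18 V.
Saturation requires V_DS ≥ V_GS − V_t = 2.8 V; 7.18 ≥ 2.8 ✓.

I_D ≈ 9 mA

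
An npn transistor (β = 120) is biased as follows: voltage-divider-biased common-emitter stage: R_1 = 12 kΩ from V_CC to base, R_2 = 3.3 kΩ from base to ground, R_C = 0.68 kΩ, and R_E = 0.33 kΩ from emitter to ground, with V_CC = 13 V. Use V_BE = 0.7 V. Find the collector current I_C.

Thevenize the base divider: V_Th = V_CC·R_2/(R_1+R_2) = 13×3.3/15.3 = 2.8 V, R_Th = R_1‖R_2 = 2.59 kΩ.
Base-emitter loop: V_Th = I_B·R_Th + V_BE + (β+1)I_B·R_E, so I_B = (2.8 − 0.7) / (2.59 + 121×0.33) = 0.0495 mA.
I_C = β·I_B = 120×0.0495 = 5.94 mA, and I_E = (β+1)I_B = 5.99 mA.
V_CE = V_CC − I_C·R_C − I_E·R_E = 13 − 5.94×0.68 − 5.99×0.33 = 6.99 V.
V_CE = 6.99 V > 0.2 V confirms active-region operation.

I_C ≈ 5.9 mA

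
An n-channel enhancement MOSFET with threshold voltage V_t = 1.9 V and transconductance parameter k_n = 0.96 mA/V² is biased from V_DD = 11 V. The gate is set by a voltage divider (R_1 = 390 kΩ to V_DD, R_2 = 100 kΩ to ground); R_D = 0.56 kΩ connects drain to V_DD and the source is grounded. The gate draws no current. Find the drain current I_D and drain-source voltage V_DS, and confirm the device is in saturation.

V_G = V_DD·R_2/(R_1+R_2) = 11×100/490 = 2.24 V. With the source grounded, V_GS = V_G = 2.24 V.
Assume saturation: I_D = (k_n/2)(V_GS − V_t)² = (0.96/2)×(2.24 − 1.9)² = 0.48×0.345² = 0.0571 mA.
V_DS = V_DD − I_D·R_D = 11 − 0.0571×0.56 = 11 V.
Saturation requires V_DS ≥ V_GS − V_t = 0.345 V; 11 ≥ 0.345 ✓.

I_D ≈ 0.057 mA, V_DS ≈ 11 V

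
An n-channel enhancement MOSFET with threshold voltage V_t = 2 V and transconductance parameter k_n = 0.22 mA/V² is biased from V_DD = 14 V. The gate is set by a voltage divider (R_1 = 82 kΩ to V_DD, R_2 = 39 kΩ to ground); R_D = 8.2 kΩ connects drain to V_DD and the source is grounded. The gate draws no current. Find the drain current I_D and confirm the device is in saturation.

I_D ≈ 0.69 mA

V_G = V_DD·R_2/(R_1+R_2) = 14×39/121 = 4.51 V. With the source grounded, V_GS = V_G = 4.51 V.
Assume saturation: I_D = (k_n/2)(V_GS − V_t)² = (0.22/2)×(4.51 − 2)² = 0.11×2.51² = 0.694 mA.
V_DS = V_DD − I_D·R_D = 14 − 0.694×8.2 = 8.31 V.
Saturation requires V_DS ≥ V_GS − V_t = 2.51 V; 8.31 ≥ 2.51 ✓.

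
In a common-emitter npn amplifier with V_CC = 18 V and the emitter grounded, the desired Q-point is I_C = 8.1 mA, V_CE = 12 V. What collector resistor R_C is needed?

R_C ≈ 0.74 kΩ

Collector loop: V_CC = I_C·R_C + V_CE.
R_C = (V_CC − V_CE)/I_C = (18 − 12)/8.1 = 0.741 kΩ.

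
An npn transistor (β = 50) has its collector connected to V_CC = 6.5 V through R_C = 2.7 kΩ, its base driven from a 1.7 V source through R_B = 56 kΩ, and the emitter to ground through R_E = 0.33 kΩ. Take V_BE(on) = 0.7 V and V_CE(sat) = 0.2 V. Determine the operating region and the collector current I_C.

Assume active. Base-emitter loop: I_B = (V_BB − V_BE)/(R_B + (β+1)R_E) = (1.7 − 0.7)/(56 + 51×0.33) = 0.0137 mA.
I_C = β·I_B = 50×0.0137 = 0.687 mA.
V_CE = V_CC − I_C·R_C − I_E·R_E = 6.5 − 0.687×2.7 − 0.7×0.33 = 4.42 V > V_CE(sat), so the active-region assumption holds.

active; I_C ≈ 0.69 mA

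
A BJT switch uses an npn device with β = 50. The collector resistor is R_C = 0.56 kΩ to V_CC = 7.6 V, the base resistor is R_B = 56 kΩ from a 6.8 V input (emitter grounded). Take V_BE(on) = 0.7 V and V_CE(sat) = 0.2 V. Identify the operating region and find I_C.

Assume active. Base-emitter loop: I_B = (V_BB − V_BE)/R_B = (6.8 − 0.7)/56 = 0.109 mA.
I_C = β·I_B = 50×0.109 = 5.45 mA.
V_CE = V_CC − I_C·R_C = 7.6 − 5.45×0.56 = 4.55 V > V_CE(sat), so the active-region assumption holds.

active; I_C ≈ 5.4 mA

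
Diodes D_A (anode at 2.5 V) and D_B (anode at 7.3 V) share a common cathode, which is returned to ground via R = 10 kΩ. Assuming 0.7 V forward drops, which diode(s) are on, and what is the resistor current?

Assume both conduct. Then node N would need to be at both 2.5−0.7 = 1.8 V and 7.3−0.7 = 6.6 V, which is impossible.
Assume only D_B conducts: V_N = 7.3 − 0.7 = 6.6 V, so I_R = 6.6/10 = 0.66 mA.
Check D_A: its anode-to-cathode voltage is 2.5 − 6.6 = -4.1 V < 0.7 V, so it is off. The assumption is consistent.

Only D_B conducts; I_R ≈ 0.66 mA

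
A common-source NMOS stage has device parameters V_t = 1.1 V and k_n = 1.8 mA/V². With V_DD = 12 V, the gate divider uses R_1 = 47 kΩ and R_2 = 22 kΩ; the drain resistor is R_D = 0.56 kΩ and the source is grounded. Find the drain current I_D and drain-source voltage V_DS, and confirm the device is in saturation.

I_D ≈ 6.7 mA, V_DS ≈ 8.3 V

V_G = V_DD·R_2/(R_1+R_2) = 12×22/69 = 3.83 V. With the source grounded, V_GS = V_G = 3.83 V.
Assume saturation: I_D = (k_n/2)(V_GS − V_t)² = (1.8/2)×(3.83 − 1.1)² = 0.9×2.73² = 6.69 mA.
V_DS = V_DD − I_D·R_D = 12 − 6.69×0.56 = 8.25 V.
Saturation requires V_DS ≥ V_GS − V_t = 2.73 V; 8.25 ≥ 2.73 ✓.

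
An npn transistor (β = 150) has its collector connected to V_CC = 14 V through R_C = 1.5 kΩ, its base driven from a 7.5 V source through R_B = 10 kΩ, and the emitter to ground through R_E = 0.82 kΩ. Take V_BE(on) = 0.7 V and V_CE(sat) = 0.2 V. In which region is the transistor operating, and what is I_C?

saturation; I_C ≈ 5.9 mA

Assume active: I_B = (7.5 − 0.7)/(10 + 151×0.82) = 0.0508 mA, I_C = β·I_B = 7.62 mA.
Then V_CE = 14 − 7.62×1.5 − 7.67×0.82 = -3.73 V < 0.2 V — the active assumption fails.
Re-solve with V_CE = 0.2 V. KCL at the emitter: V_E/R_E = (V_BB−0.7−V_E)/R_B + (V_CC−0.2−V_E)/R_C, giving V_E = 4.97 V.
I_C = (V_CC − 0.2 − V_E)/R_C = (13.8 − 4.97)/1.5 = 5.88 mA.
Check: I_B = (6.8 − 4.97)/10 = 0.183 mA, and β·I_B = 27.4 mA > I_C, confirming saturation.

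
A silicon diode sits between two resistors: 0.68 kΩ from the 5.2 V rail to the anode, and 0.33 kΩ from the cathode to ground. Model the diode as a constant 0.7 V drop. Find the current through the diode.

I ≈ 4.5 mA

The two resistors are in series with the diode, so KVL gives 5.2 = I·0.68 + 0.7 + I·0.33.
I = (5.2 − 0.7) / (0.68 + 0.33) kΩ = 4.5 / 1.01 = 4.46 mA.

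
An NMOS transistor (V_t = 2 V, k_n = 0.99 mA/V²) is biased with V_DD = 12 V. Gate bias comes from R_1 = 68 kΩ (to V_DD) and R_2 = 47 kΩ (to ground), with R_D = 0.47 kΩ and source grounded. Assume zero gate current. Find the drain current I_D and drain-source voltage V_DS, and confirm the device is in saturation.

V_G = V_DD·R_2/(R_1+R_2) = 12×47/115 = 4.9 V. With the source grounded, V_GS = V_G = 4.9 V.
Assume saturation: I_D = (k_n/2)(V_GS − V_t)² = (0.99/2)×(4.9 − 2)² = 0.495×2.9² = 4.18 mA.
V_DS = V_DD − I_D·R_D = 12 − 4.18×0.47 = 10 V.
Saturation requires V_DS ≥ V_GS − V_t = 2.9 V; 10 ≥ 2.9 ✓.

I_D ≈ 4.2 mA, V_DS ≈ 10 V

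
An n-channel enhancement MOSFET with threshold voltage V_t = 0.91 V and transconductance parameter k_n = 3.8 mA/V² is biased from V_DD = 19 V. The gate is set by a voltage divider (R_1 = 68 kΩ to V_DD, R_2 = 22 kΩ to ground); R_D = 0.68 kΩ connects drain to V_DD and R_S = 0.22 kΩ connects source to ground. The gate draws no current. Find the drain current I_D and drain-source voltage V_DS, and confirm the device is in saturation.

V_G = V_DD·R_2/(R_1+R_2) = 19×22/90 = 4.64 V.
Assume saturation: I_D = (k_n/2)(V_GS − V_t)² with V_GS = V_G − I_D·R_S = 4.64 − 0.22·I_D.
Substituting gives 0.092·I_D² − 4.12·I_D + 26.5 = 0, with roots I_D = 7.78 or 37 mA.
The root I_D = 37 mA gives V_GS = -3.51 V ≤ V_t, so take I_D = 7.78 mA.
Then V_GS = 2.93 V and V_DS = V_DD − I_D(R_D+R_S) = 19 − 7.78×0.9 = 12 V.
Saturation requires V_DS ≥ V_GS − V_t = 2.02 V; 12 ≥ 2.02 ✓.

I_D ≈ 7.8 mA, V_DS ≈ 12 V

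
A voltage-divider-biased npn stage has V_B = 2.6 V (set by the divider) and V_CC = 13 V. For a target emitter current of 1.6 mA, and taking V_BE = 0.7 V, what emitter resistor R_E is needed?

V_E = V_B − V_BE = 2.6 − 0.7 = 1.9 V.
R_E = V_E / I_E = 1.9 / 1.6 = 1.19 kΩ.

R_E ≈ 1.2 kΩ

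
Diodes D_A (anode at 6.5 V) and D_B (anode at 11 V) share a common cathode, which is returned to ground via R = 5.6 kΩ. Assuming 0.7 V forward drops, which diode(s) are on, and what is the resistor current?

Only D_B conducts; I_R ≈ 1.8 mA

Assume both conduct. Then node N would need to be at both 6.5−0.7 = 5.8 V and 11−0.7 = 10.3 V, which is impossible.
Assume only D_B conducts: V_N = 11 − 0.7 = 10.3 V, so I_R = 10.3/5.6 = 1.84 mA.
Check D_A: its anode-to-cathode voltage is 6.5 − 10.3 = -3.8 V < 0.7 V, so it is off. The assumption is consistent.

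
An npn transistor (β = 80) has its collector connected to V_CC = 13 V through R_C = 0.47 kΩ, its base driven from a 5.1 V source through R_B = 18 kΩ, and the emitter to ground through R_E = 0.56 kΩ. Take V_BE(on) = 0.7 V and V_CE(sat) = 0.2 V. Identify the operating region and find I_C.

Assume active. Base-emitter loop: I_B = (V_BB − V_BE)/(R_B + (β+1)R_E) = (5.1 − 0.7)/(18 + 81×0.56) = 0.0694 mA.
I_C = β·I_B = 80×0.0694 = 5.56 mA.
V_CE = V_CC − I_C·R_C − I_E·R_E = 13 − 5.56×0.47 − 5.62×0.56 = 7.24 V > V_CE(sat), so the active-region assumption holds.

active; I_C ≈ 5.6 mA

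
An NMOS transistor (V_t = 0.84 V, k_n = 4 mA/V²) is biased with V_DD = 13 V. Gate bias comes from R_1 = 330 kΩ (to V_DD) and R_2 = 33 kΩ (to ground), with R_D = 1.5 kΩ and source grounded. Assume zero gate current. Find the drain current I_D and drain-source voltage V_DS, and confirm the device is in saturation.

V_G = V_DD·R_2/(R_1+R_2) = 13×33/363 = 1.18 V. With the source grounded, V_GS = V_G = 1.18 V.
Assume saturation: I_D = (k_n/2)(V_GS − V_t)² = (4/2)×(1.18 − 0.84)² = 2×0.342² = 0.234 mA.
V_DS = V_DD − I_D·R_D = 13 − 0.234×1.5 = 12.6 V.
Saturation requires V_DS ≥ V_GS − V_t = 0.342 V; 12.6 ≥ 0.342 ✓.

I_D ≈ 0.23 mA, V_DS ≈ 13 V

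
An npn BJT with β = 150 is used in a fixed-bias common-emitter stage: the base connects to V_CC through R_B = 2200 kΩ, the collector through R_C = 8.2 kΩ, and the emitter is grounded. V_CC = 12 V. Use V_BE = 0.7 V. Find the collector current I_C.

Base loop: V_CC = I_B·R_B + V_BE, so I_B = (12 − 0.7)/2200 kΩ = 0.00514 mA.
In the active region I_C = β·I_B = 150 × 0.00514 = 0.77 mA.
Collector loop: V_CE = V_CC − I_C·R_C = 12 − 0.77×8.2 = 5.68 V.
Since V_CE = 5.68 V > V_CE(sat) ≈ 0.2 V, the transistor is in the active region as assumed.

I_C ≈ 0.77 mA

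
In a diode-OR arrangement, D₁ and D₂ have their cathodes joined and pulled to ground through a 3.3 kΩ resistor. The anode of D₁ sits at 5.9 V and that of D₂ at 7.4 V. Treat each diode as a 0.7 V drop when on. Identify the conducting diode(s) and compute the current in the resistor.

Assume both conduct. Then node N would need to be at both 5.9−0.7 = 5.2 V and 7.4−0.7 = 6.7 V, which is impossible.
Assume only D₂ conducts: V_N = 7.4 − 0.7 = 6.7 V, so I_R = 6.7/3.3 = 2.03 mA.
Check D₁: its anode-to-cathode voltage is 5.9 − 6.7 = -0.8 V < 0.7 V, so it is off. The assumption is consistent.

Only D₂ conducts; I_R ≈ 2 mA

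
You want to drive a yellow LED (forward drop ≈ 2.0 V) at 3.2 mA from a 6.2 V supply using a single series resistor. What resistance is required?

R ≈ 1.3 kΩ

The resistor drops V_S − V_D = 6.2 − 2.0 = 4.2 V at 3.2 mA.
R = 4.2 V / 3.2 mA = 1.31 kΩ.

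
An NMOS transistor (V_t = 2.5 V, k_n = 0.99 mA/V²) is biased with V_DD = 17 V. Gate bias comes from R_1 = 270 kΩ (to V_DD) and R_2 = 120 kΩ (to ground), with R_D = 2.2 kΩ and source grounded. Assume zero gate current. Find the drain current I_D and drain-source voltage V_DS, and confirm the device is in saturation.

I_D ≈ 3.7 mA, V_DS ≈ 8.9 V

V_G = V_DD·R_2/(R_1+R_2) = 17×120/390 = 5.23 V. With the source grounded, V_GS = V_G = 5.23 V.
Assume saturation: I_D = (k_n/2)(V_GS − V_t)² = (0.99/2)×(5.23 − 2.5)² = 0.495×2.73² = 3.69 mA.
V_DS = V_DD − I_D·R_D = 17 − 3.69×2.2 = 8.88 V.
Saturation requires V_DS ≥ V_GS − V_t = 2.73 V; 8.88 ≥ 2.73 ✓.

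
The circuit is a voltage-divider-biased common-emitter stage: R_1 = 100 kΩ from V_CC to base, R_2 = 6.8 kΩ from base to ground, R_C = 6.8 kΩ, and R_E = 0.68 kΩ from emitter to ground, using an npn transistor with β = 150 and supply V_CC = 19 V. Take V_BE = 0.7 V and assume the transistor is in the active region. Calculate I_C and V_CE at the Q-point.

I_C ≈ 0.7 mA, V_CE ≈ 14 V

Thevenize the base divider: V_Th = V_CC·R_2/(R_1+R_2) = 19×6.8/107 = 1.21 V, R_Th = R_1‖R_2 = 6.37 kΩ.
Base-emitter loop: V_Th = I_B·R_Th + V_BE + (β+1)I_B·R_E, so I_B = (1.21 − 0.7) / (6.37 + 151×0.68) = 0.00467 mA.
I_C = β·I_B = 150×0.00467 = 0.701 mA, and I_E = (β+1)I_B = 0.706 mA.
V_CE = V_CC − I_C·R_C − I_E·R_E = 19 − 0.701×6.8 − 0.706×0.68 = 13.8 V.
V_CE = 13.8 V > 0.2 V confirms active-region operation.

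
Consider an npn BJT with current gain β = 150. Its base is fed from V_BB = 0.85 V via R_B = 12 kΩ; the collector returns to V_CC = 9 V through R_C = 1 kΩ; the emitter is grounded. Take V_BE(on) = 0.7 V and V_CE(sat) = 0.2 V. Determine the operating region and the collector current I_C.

active; I_C ≈ 1.9 mA

Assume active. Base-emitter loop: I_B = (V_BB − V_BE)/R_B = (0.85 − 0.7)/12 = 0.0125 mA.
I_C = β·I_B = 150×0.0125 = 1.88 mA.
V_CE = V_CC − I_C·R_C = 9 − 1.88×1 = 7.12 V > V_CE(sat), so the active-region assumption holds.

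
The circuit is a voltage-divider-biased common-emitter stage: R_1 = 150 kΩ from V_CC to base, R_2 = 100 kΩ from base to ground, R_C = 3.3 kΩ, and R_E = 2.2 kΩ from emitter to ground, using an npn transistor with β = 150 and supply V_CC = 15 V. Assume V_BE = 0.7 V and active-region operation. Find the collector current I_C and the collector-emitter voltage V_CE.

I_C ≈ 2 mA, V_CE ≈ 3.8 V

Thevenize the base divider: V_Th = V_CC·R_2/(R_1+R_2) = 15×100/250 = 6 V, R_Th = R_1‖R_2 = 60 kΩ.
Base-emitter loop: V_Th = I_B·R_Th + V_BE + (β+1)I_B·R_E, so I_B = (6 − 0.7) / (60 + 151×2.2) = 0.0135 mA.
I_C = β·I_B = 150×0.0135 = 2.03 mA, and I_E = (β+1)I_B = 2.04 mA.
V_CE = V_CC − I_C·R_C − I_E·R_E = 15 − 2.03×3.3 − 2.04×2.2 = 3.82 V.
V_CE = 3.82 V > 0.2 V confirms active-region operation.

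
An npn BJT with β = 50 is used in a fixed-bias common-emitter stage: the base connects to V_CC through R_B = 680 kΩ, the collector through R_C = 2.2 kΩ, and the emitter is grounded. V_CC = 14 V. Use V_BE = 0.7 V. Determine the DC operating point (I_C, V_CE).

Base loop: V_CC = I_B·R_B + V_BE, so I_B = (14 − 0.7)/680 kΩ = 0.0196 mA.
In the active region I_C = β·I_B = 50 × 0.0196 = 0.978 mA.
Collector loop: V_CE = V_CC − I_C·R_C = 14 − 0.978×2.2 = 11.8 V.
Since V_CE = 11.8 V > V_CE(sat) ≈ 0.2 V, the transistor is in the active region as assumed.

I_C ≈ 0.98 mA, V_CE ≈ 12 V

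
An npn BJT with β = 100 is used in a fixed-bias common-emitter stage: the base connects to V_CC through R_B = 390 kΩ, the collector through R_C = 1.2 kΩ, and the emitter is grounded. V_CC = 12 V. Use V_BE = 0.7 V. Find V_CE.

V_CE ≈ 8.5 V

Base loop: V_CC = I_B·R_B + V_BE, so I_B = (12 − 0.7)/390 kΩ = 0.029 mA.
In the active region I_C = β·I_B = 100 × 0.029 = 2.9 mA.
Collector loop: V_CE = V_CC − I_C·R_C = 12 − 2.9×1.2 = 8.52 V.
Since V_CE = 8.52 V > V_CE(sat) ≈ 0.2 V, the transistor is in the active region as assumed.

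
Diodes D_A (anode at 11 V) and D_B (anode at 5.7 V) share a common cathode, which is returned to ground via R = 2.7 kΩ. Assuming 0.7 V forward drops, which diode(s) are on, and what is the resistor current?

Assume both conduct. Then node N would need to be at both 11−0.7 = 10.3 V and 5.7−0.7 = 5 V, which is impossible.
Assume only D_A conducts: V_N = 11 − 0.7 = 10.3 V, so I_R = 10.3/2.7 = 3.81 mA.
Check D_B: its anode-to-cathode voltage is 5.7 − 10.3 = -4.6 V < 0.7 V, so it is off. The assumption is consistent.

Only D_A conducts; I_R ≈ 3.8 mA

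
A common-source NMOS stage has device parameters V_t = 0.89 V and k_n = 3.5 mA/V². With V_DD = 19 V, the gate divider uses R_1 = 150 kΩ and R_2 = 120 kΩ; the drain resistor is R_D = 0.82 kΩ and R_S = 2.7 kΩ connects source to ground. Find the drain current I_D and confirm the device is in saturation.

I_D ≈ 2.4 mA

V_G = V_DD·R_2/(R_1+R_2) = 19×120/270 = 8.44 V.
Assume saturation: I_D = (k_n/2)(V_GS − V_t)² with V_GS = V_G − I_D·R_S = 8.44 − 2.7·I_D.
Substituting gives 12.8·I_D² − 72.4·I_D + 99.9 = 0, with roots I_D = 2.37 or 3.31 mA.
The root I_D = 3.31 mA gives V_GS = -0.485 V ≤ V_t, so take I_D = 2.37 mA.
Then V_GS = 2.05 V and V_DS = V_DD − I_D(R_D+R_S) = 19 − 2.37×3.52 = 10.7 V.
Saturation requires V_DS ≥ V_GS − V_t = 1.16 V; 10.7 ≥ 1.16 ✓.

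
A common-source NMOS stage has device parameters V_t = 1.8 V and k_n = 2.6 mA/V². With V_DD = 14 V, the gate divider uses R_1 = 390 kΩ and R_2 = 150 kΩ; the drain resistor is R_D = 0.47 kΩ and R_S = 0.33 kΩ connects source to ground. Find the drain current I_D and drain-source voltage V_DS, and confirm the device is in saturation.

I_D ≈ 2.3 mA, V_DS ≈ 12 V

V_G = V_DD·R_2/(R_1+R_2) = 14×150/540 = 3.89 V.
Assume saturation: I_D = (k_n/2)(V_GS − V_t)² with V_GS = V_G − I_D·R_S = 3.89 − 0.33·I_D.
Substituting gives 0.142·I_D² − 2.79·I_D + 5.67 = 0, with roots I_D = 2.3 or 17.4 mA.
The root I_D = 17.4 mA gives V_GS = -1.86 V ≤ V_t, so take I_D = 2.3 mA.
Then V_GS = 3.13 V and V_DS = V_DD − I_D(R_D+R_S) = 14 − 2.3×0.8 = 12.2 V.
Saturation requires V_DS ≥ V_GS − V_t = 1.33 V; 12.2 ≥ 1.33 ✓.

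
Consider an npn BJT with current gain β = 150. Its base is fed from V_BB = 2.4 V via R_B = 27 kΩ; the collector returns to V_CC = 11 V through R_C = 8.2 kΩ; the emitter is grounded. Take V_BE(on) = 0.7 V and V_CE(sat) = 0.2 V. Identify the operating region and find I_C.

Assume active: I_B = (2.4 − 0.7)/27 = 0.063 mA, giving I_C = β·I_B = 9.44 mA.
But then V_CE = 11 − 9.44×8.2 = -66.4 V < V_CE(sat) = 0.2 V — impossible in the active region.
So the transistor is saturated. With V_CE = 0.2 V, I_C = (V_CC − 0.2)/R_C = 10.8/8.2 = 1.32 mA.
Check: β·I_B = 9.44 mA > I_C = 1.32 mA, confirming saturation.

saturation; I_C ≈ 1.3 mA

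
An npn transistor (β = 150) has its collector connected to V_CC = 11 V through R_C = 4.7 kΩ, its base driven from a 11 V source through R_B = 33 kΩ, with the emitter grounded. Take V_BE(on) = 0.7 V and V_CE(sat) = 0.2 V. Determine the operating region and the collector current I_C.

saturation; I_C ≈ 2.3 mA

Assume active: I_B = (11 − 0.7)/33 = 0.312 mA, giving I_C = β·I_B = 46.8 mA.
But then V_CE = 11 − 46.8×4.7 = -209 V < V_CE(sat) = 0.2 V — impossible in the active region.
So the transistor is saturated. With V_CE = 0.2 V, I_C = (V_CC − 0.2)/R_C = 10.8/4.7 = 2.3 mA.
Check: β·I_B = 46.8 mA > I_C = 2.3 mA, confirming saturation.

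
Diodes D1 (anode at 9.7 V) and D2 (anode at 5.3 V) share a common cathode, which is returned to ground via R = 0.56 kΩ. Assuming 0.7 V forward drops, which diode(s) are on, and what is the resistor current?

Assume both conduct. Then node N would need to be at both 9.7−0.7 = 9 V and 5.3−0.7 = 4.6 V, which is impossible.
Assume only D1 conducts: V_N = 9.7 − 0.7 = 9 V, so I_R = 9/0.56 = 16.1 mA.
Check D2: its anode-to-cathode voltage is 5.3 − 9 = -3.7 V < 0.7 V, so it is off. The assumption is consistent.

Only D1 conducts; I_R ≈ 16 mA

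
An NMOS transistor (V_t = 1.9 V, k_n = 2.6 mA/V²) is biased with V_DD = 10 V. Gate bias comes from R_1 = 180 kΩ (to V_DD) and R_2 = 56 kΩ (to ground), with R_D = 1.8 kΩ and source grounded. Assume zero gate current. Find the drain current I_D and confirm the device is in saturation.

I_D ≈ 0.29 mA

V_G = V_DD·R_2/(R_1+R_2) = 10×56/236 = 2.37 V. With the source grounded, V_GS = V_G = 2.37 V.
Assume saturation: I_D = (k_n/2)(V_GS − V_t)² = (2.6/2)×(2.37 − 1.9)² = 1.3×0.473² = 0.291 mA.
V_DS = V_DD − I_D·R_D = 10 − 0.291×1.8 = 9.48 V.
Saturation requires V_DS ≥ V_GS − V_t = 0.473 V; 9.48 ≥ 0.473 ✓.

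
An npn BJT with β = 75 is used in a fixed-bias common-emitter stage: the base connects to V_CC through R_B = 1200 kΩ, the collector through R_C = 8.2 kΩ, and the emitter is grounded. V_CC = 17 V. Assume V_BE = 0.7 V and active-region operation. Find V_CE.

Base loop: V_CC = I_B·R_B + V_BE, so I_B = (17 − 0.7)/1200 kΩ = 0.0136 mA.
In the active region I_C = β·I_B = 75 × 0.0136 = 1.02 mA.
Collector loop: V_CE = V_CC − I_C·R_C = 17 − 1.02×8.2 = 8.65 V.
Since V_CE = 8.65 V > V_CE(sat) ≈ 0.2 V, the transistor is in the active region as assumed.

V_CE ≈ 8.6 V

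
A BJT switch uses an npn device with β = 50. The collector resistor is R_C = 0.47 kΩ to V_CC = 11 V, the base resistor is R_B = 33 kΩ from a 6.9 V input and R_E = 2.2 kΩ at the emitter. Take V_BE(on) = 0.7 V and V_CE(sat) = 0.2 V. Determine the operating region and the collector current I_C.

Assume active. Base-emitter loop: I_B = (V_BB − V_BE)/(R_B + (β+1)R_E) = (6.9 − 0.7)/(33 + 51×2.2) = 0.0427 mA.
I_C = β·I_B = 50×0.0427 = 2.13 mA.
V_CE = V_CC − I_C·R_C − I_E·R_E = 11 − 2.13×0.47 − 2.18×2.2 = 5.21 V > V_CE(sat), so the active-region assumption holds.

active; I_C ≈ 2.1 mA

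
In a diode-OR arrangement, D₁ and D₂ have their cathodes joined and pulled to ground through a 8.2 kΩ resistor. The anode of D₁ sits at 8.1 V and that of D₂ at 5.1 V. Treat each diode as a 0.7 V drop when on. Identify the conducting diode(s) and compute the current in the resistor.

Assume both conduct. Then node N would need to be at both 8.1−0.7 = 7.4 V and 5.1−0.7 = 4.4 V, which is impossible.
Assume only D₁ conducts: V_N = 8.1 − 0.7 = 7.4 V, so I_R = 7.4/8.2 = 0.902 mA.
Check D₂: its anode-to-cathode voltage is 5.1 − 7.4 = -2.3 V < 0.7 V, so it is off. The assumption is consistent.

Only D₁ conducts; I_R ≈ 0.9 mA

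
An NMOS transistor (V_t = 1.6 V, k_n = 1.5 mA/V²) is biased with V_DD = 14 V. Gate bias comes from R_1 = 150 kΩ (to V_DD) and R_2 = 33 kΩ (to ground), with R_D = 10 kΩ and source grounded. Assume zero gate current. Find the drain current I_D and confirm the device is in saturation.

V_G = V_DD·R_2/(R_1+R_2) = 14×33/183 = 2.52 V. With the source grounded, V_GS = V_G = 2.52 V.
Assume saturation: I_D = (k_n/2)(V_GS − V_t)² = (1.5/2)×(2.52 − 1.6)² = 0.75×0.925² = 0.641 mA.
V_DS = V_DD − I_D·R_D = 14 − 0.641×10 = 7.59 V.
Saturation requires V_DS ≥ V_GS − V_t = 0.925 V; 7.59 ≥ 0.925 ✓.

I_D ≈ 0.64 mA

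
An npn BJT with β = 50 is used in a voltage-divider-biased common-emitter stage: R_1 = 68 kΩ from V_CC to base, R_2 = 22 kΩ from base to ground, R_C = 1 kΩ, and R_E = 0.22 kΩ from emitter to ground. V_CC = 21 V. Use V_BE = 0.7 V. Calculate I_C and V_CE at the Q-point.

Thevenize the base divider: V_Th = V_CC·R_2/(R_1+R_2) = 21×22/90 = 5.13 V, R_Th = R_1‖R_2 = 16.6 kΩ.
Base-emitter loop: V_Th = I_B·R_Th + V_BE + (β+1)I_B·R_E, so I_B = (5.13 − 0.7) / (16.6 + 51×0.22) = 0.159 mA.
I_C = β·I_B = 50×0.159 = 7.96 mA, and I_E = (β+1)I_B = 8.12 mA.
V_CE = V_CC − I_C·R_C − I_E·R_E = 21 − 7.96×1 − 8.12×0.22 = 11.3 V.
V_CE = 11.3 V > 0.2 V confirms active-region operation.

I_C ≈ 8 mA, V_CE ≈ 11 V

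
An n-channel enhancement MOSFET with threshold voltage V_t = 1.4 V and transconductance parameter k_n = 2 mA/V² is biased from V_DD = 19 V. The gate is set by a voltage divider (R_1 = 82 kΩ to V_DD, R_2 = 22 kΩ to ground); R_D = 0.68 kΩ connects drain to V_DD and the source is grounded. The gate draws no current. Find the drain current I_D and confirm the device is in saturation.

I_D ≈ 6.9 mA

V_G = V_DD·R_2/(R_1+R_2) = 19×22/104 = 4.02 V. With the source grounded, V_GS = V_G = 4.02 V.
Assume saturation: I_D = (k_n/2)(V_GS − V_t)² = (2/2)×(4.02 − 1.4)² = 1×2.62² = 6.86 mA.
V_DS = V_DD − I_D·R_D = 19 − 6.86×0.68 = 14.3 V.
Saturation requires V_DS ≥ V_GS − V_t = 2.62 V; 14.3 ≥ 2.62 ✓.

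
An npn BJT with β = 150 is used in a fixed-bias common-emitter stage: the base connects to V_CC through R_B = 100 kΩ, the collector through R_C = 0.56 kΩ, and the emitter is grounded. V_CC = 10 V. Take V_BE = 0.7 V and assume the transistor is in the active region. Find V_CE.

V_CE ≈ 2.2 V

Base loop: V_CC = I_B·R_B + V_BE, so I_B = (10 − 0.7)/100 kΩ = 0.093 mA.
In the active region I_C = β·I_B = 150 × 0.093 = 14 mA.
Collector loop: V_CE = V_CC − I_C·R_C = 10 − 14×0.56 = 2.19 V.
Since V_CE = 2.19 V > V_CE(sat) ≈ 0.2 V, the transistor is in the active region as assumed.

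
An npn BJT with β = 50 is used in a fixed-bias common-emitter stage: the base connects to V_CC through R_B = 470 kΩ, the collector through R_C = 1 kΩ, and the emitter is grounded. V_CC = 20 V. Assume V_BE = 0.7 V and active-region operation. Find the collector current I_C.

Base loop: V_CC = I_B·R_B + V_BE, so I_B = (20 − 0.7)/470 kΩ = 0.0411 mA.
In the active region I_C = β·I_B = 50 × 0.0411 = 2.05 mA.
Collector loop: V_CE = V_CC − I_C·R_C = 20 − 2.05×1 = 17.9 V.
Since V_CE = 17.9 V > V_CE(sat) ≈ 0.2 V, the transistor is in the active region as assumed.

I_C ≈ 2.1 mA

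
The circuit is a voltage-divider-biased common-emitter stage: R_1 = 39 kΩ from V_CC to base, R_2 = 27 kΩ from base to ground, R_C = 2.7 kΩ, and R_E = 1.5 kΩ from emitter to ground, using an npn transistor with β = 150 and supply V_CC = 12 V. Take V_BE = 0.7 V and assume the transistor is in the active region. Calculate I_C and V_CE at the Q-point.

I_C ≈ 2.6 mA, V_CE ≈ 1 V

Thevenize the base divider: V_Th = V_CC·R_2/(R_1+R_2) = 12×27/66 = 4.91 V, R_Th = R_1‖R_2 = 16 kΩ.
Base-emitter loop: V_Th = I_B·R_Th + V_BE + (β+1)I_B·R_E, so I_B = (4.91 − 0.7) / (16 + 151×1.5) = 0.0174 mA.
I_C = β·I_B = 150×0.0174 = 2.6 mA, and I_E = (β+1)I_B = 2.62 mA.
V_CE = V_CC − I_C·R_C − I_E·R_E = 12 − 2.6×2.7 − 2.62×1.5 = 1.04 V.
V_CE = 1.04 V > 0.2 V confirms active-region operation.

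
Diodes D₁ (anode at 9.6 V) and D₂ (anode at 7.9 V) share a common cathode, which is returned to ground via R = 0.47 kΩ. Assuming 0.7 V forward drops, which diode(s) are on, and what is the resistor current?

Assume both conduct. Then node N would need to be at both 9.6−0.7 = 8.9 V and 7.9−0.7 = 7.2 V, which is impossible.
Assume only D₁ conducts: V_N = 9.6 − 0.7 = 8.9 V, so I_R = 8.9/0.47 = 18.9 mA.
Check D₂: its anode-to-cathode voltage is 7.9 − 8.9 = -1 V < 0.7 V, so it is off. The assumption is consistent.

Only D₁ conducts; I_R ≈ 19 mA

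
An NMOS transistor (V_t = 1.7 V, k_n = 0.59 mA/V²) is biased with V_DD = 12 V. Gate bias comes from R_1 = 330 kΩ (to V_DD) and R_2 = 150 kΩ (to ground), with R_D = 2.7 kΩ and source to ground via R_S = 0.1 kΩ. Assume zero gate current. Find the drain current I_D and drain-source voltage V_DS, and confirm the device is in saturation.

V_G = V_DD·R_2/(R_1+R_2) = 12×150/480 = 3.75 V.
Assume saturation: I_D = (k_n/2)(V_GS − V_t)² with V_GS = V_G − I_D·R_S = 3.75 − 0.1·I_D.
Substituting gives 0.00295·I_D² − 1.12·I_D + 1.24 = 0, with roots I_D = 1.11 or 379 mA.
The root I_D = 379 mA gives V_GS = -34.1 V ≤ V_t, so take I_D = 1.11 mA.
Then V_GS = 3.64 V and V_DS = V_DD − I_D(R_D+R_S) = 12 − 1.11×2.8 = 8.89 V.
Saturation requires V_DS ≥ V_GS − V_t = 1.94 V; 8.89 ≥ 1.94 ✓.

I_D ≈ 1.1 mA, V_DS ≈ 8.9 V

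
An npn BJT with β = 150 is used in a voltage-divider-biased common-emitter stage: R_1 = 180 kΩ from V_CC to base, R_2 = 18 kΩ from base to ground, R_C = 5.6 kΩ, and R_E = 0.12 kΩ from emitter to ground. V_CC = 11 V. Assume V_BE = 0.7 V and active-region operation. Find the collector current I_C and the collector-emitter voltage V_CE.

I_C ≈ 1.3 mA, V_CE ≈ 3.5 V

Thevenize the base divider: V_Th = V_CC·R_2/(R_1+R_2) = 11×18/198 = 1 V, R_Th = R_1‖R_2 = 16.4 kΩ.
Base-emitter loop: V_Th = I_B·R_Th + V_BE + (β+1)I_B·R_E, so I_B = (1 − 0.7) / (16.4 + 151×0.12) = 0.0087 mA.
I_C = β·I_B = 150×0.0087 = 1.3 mA, and I_E = (β+1)I_B = 1.31 mA.
V_CE = V_CC − I_C·R_C − I_E·R_E = 11 − 1.3×5.6 − 1.31×0.12 = 3.53 V.
V_CE = 3.53 V > 0.2 V confirms active-region operation.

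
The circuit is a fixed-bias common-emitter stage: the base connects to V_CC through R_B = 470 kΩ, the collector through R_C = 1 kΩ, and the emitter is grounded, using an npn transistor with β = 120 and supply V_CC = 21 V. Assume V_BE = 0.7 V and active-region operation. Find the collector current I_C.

I_C ≈ 5.2 mA

Base loop: V_CC = I_B·R_B + V_BE, so I_B = (21 − 0.7)/470 kΩ = 0.0432 mA.
In the active region I_C = β·I_B = 120 × 0.0432 = 5.18 mA.
Collector loop: V_CE = V_CC − I_C·R_C = 21 − 5.18×1 = 15.8 V.
Since V_CE = 15.8 V > V_CE(sat) ≈ 0.2 V, the transistor is in the active region as assumed.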